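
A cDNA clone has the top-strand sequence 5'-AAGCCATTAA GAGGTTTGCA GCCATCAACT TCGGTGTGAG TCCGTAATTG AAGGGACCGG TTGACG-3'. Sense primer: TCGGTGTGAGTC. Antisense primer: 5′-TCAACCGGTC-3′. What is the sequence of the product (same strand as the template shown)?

5'-TCGGTGTGAGTCCGTAATTGAAGGGACCGGTTGA-3'

The forward primer matches the template at positions 31–42.
Taking the reverse complement of TCAACCGGTC gives GACCGGTTGA, found at positions 55–64 on the template; the primer anneals here to the top strand with its 3' end pointing upstream.
The product is the template from position 31 through 64 (34 bp).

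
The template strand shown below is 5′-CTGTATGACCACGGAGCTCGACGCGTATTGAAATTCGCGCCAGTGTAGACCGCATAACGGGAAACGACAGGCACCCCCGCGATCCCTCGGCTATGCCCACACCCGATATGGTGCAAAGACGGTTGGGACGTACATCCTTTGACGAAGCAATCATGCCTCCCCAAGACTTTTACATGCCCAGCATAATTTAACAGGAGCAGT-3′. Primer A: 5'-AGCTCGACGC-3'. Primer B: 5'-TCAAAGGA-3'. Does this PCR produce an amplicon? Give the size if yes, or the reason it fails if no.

Primer A (AGCTCGACGC) matches the top strand at positions 15–24; it acts as a forward primer.
Primer B's reverse complement is TCCTTTGA, matching the top strand at positions 135–142; it acts as a reverse primer.
The 3' ends face each other across positions 15–142, giving a 128 bp product.

Yes — a 128 bp product.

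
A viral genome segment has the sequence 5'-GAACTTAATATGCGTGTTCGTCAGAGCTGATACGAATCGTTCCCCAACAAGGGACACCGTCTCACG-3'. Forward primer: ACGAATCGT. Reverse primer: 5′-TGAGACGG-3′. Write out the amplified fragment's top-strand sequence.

5'-ACGAATCGTTCCCCAACAAGGGACACCGTCTCA-3'

Scanning the template, ACGAATCGT occurs at positions 32–40; this primer anneals to the bottom strand there with its 3' end pointing downstream.
The reverse primer's reverse complement is CCGTCTCA, which matches the template at positions 57–64.
The product is the template from position 32 through 64 (33 bp).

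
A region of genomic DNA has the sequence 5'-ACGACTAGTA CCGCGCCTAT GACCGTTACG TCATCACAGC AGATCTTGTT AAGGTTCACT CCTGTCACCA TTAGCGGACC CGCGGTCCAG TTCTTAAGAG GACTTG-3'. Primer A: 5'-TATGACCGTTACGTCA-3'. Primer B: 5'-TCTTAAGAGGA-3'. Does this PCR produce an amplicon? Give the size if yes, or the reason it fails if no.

Primer A (TATGACCGTTACGTCA) matches the top strand at positions 18–33 (3' end points downstream).
Primer B (TCTTAAGAGGA) also matches the top strand directly, at positions 92–102 — its reverse complement TCCTCTTAAGA is not present.
Both primers anneal to the bottom strand with 3' ends pointing the same way, so neither can prime synthesis back toward the other.

No product — both primers anneal to the same strand and extend in the same direction.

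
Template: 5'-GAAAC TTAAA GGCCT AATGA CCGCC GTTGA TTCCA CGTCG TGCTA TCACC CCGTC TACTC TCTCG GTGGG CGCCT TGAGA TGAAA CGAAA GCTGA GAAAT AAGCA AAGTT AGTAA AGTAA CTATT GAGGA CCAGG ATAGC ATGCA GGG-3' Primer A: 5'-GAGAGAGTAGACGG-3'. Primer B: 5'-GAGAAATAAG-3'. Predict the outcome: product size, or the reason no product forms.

No product — the primers' 3' ends point away from each other.

Primer A (GAGAGAGTAGACGG) has reverse complement CCGTCTACTCTCTC, which matches the top strand at positions 51–64; primer A anneals to the top strand there with its 3' end pointing upstream toward position 51.
Primer B (GAGAAATAAG) matches the top strand directly at positions 94–103; it anneals to the bottom strand with its 3' end pointing downstream toward position 103.
The 3' ends diverge (primer A extends toward position 1, primer B toward position 148), so the primers never converge on a shared product.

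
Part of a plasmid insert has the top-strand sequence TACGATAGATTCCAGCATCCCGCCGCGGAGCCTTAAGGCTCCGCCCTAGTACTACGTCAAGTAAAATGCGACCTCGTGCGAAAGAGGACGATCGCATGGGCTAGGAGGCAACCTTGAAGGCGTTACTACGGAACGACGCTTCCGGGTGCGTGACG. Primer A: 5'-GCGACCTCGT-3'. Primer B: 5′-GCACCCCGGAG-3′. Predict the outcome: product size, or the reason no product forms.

No product — primer B has no binding site in the template.

Primer B (GCACCCCGGAG) does not match the top strand, and its reverse complement CTCCGGGGTGC does not match either.
With no annealing site for primer B, no amplification occurs.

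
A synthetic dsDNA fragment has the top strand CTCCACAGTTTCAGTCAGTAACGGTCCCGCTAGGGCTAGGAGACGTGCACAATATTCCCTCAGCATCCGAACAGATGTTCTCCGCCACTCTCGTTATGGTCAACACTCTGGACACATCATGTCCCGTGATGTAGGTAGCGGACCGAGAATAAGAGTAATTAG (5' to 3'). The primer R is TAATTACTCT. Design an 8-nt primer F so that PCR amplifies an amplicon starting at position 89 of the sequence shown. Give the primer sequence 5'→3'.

5'-TCTCGTTA-3'

The reverse primer's reverse complement AGAGTAATTA matches the template at positions 152–161; the product starts at position 89.
The forward primer is identical to the top strand over positions 89–96: TCTCGTTA.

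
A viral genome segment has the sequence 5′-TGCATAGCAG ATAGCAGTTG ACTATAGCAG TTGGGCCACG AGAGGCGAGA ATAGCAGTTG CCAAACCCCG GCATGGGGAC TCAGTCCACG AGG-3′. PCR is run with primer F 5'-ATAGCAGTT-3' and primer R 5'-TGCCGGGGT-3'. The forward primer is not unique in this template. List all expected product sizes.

63 bp, 50 bp, 23 bp

The forward primer ATAGCAGTT matches the top strand at positions 11–19, 24–32, 51–59.
The reverse primer's reverse complement is ACCCCGGCA, matching at positions 65–73.
Each forward site pairs with the reverse site to give a product ending at position 73: sizes 63, 50, 23 bp.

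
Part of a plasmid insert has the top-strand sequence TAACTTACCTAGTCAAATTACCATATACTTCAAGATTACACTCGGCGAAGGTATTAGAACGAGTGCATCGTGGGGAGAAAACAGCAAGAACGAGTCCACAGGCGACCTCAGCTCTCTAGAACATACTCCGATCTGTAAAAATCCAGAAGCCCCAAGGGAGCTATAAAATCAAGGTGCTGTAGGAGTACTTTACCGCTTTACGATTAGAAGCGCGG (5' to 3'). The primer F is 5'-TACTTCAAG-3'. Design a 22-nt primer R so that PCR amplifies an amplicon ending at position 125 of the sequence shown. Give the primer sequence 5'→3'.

The forward primer binds at positions 26–34; the product's 3' end on the top strand is position 125.
The reverse primer anneals to the top strand over positions 104–125, i.e. to GACCTCAGCTCTCTAGAACATA.
Its sequence written 5'→3' is the reverse complement: TATGTTCTAGAGAGCTGAGGTC.

5'-TATGTTCTAGAGAGCTGAGGTC-3'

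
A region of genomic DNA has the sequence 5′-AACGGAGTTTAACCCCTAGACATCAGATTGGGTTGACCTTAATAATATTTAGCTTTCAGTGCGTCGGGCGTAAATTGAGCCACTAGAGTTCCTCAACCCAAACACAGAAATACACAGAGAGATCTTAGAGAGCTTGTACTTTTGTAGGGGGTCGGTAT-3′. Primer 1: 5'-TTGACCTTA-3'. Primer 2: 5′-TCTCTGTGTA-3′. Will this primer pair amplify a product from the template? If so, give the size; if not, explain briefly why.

Yes — an 88 bp product.

Primer 1 (TTGACCTTA) matches the top strand at positions 33–41; it acts as a forward primer.
Primer 2's reverse complement is TACACAGAGA, matching the top strand at positions 111–120; it acts as a reverse primer.
The 3' ends face each other across positions 33–120, giving an 88 bp product.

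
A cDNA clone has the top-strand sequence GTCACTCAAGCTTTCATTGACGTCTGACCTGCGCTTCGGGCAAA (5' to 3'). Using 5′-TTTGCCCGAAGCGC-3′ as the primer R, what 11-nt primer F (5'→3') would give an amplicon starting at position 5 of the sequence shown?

5'-CTCAAGCTTTC-3'

The reverse primer's reverse complement GCGCTTCGGGCAAA matches the template at positions 31–44; the product starts at position 5.
The forward primer is identical to the top strand over positions 5–15: CTCAAGCTTTC.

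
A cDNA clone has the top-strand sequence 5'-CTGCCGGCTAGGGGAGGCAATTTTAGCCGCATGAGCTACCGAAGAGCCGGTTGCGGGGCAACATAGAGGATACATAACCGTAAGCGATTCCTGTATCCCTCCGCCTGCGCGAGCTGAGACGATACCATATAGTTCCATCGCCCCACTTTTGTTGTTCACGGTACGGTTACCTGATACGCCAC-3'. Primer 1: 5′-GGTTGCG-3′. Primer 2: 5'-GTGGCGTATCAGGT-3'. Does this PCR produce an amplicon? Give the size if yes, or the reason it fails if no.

Primer 1 (GGTTGCG) matches the top strand at positions 49–55; it acts as a forward primer.
Primer 2's reverse complement is ACCTGATACGCCAC, matching the top strand at positions 169–182; it acts as a reverse primer.
The 3' ends face each other across positions 49–182, giving a 134 bp product.

Yes — a 134 bp product.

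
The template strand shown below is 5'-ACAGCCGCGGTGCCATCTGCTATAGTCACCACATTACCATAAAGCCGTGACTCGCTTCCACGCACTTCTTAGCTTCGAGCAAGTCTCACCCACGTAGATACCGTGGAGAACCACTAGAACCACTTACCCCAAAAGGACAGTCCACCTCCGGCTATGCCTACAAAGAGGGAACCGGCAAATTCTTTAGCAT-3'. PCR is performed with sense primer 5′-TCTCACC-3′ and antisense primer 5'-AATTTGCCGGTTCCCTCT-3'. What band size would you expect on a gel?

98 bp

Scanning the template, TCTCACC occurs at positions 84–90; this primer anneals to the bottom strand there with its 3' end pointing downstream.
The reverse primer's reverse complement is AGAGGGAACCGGCAAATT, which matches the template at positions 164–181.
Amplicon spans positions 84–181: 98 bp.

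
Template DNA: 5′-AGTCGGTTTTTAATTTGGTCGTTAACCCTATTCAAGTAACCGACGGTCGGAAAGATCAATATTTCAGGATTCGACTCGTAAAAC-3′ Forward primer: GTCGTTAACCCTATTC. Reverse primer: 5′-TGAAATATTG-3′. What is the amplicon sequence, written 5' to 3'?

5'-GTCGTTAACCCTATTCAAGTAACCGACGGTCGGAAAGATCAATATTTCA-3'

The forward primer matches the template at positions 18–33.
Taking the reverse complement of TGAAATATTG gives CAATATTTCA, found at positions 57–66 on the template; the primer anneals here to the top strand with its 3' end pointing upstream.
The product is the template from position 18 through 66 (49 bp).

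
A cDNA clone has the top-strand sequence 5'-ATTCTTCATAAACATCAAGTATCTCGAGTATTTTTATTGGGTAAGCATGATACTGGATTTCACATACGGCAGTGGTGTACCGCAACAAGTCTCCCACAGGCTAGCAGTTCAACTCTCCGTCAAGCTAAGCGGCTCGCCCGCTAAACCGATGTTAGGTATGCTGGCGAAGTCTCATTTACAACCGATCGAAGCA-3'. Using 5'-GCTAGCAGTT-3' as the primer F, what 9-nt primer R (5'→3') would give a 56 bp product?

The forward primer binds at positions 100–109, so a 56 bp product ends at position 100 + 56 − 1 = 155.
The reverse primer anneals to the top strand over positions 147–155, i.e. to CGATGTTAG.
Its sequence written 5'→3' is the reverse complement: CTAACATCG.

5'-CTAACATCG-3'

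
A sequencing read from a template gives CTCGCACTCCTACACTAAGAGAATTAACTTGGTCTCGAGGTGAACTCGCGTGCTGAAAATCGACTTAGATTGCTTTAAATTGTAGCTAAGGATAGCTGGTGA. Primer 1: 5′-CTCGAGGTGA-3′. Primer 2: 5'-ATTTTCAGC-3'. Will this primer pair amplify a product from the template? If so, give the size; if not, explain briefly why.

Yes — a 27 bp product.

Primer 1 (CTCGAGGTGA) matches the top strand at positions 34–43; it acts as a forward primer.
Primer 2's reverse complement is GCTGAAAAT, matching the top strand at positions 52–60; it acts as a reverse primer.
The 3' ends face each other across positions 34–60, giving a 27 bp product.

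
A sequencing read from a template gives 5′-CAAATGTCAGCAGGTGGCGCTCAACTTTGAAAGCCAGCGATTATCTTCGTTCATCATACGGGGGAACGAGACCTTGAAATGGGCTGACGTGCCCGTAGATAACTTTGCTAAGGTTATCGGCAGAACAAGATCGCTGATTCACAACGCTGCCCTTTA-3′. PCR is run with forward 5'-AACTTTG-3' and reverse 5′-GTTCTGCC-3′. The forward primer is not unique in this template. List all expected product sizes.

104 bp, 26 bp

The forward primer AACTTTG matches the top strand at positions 23–29, 101–107.
The reverse primer's reverse complement is GGCAGAAC, matching at positions 119–126.
Each forward site pairs with the reverse site to give a product ending at position 126: sizes 104, 26 bp.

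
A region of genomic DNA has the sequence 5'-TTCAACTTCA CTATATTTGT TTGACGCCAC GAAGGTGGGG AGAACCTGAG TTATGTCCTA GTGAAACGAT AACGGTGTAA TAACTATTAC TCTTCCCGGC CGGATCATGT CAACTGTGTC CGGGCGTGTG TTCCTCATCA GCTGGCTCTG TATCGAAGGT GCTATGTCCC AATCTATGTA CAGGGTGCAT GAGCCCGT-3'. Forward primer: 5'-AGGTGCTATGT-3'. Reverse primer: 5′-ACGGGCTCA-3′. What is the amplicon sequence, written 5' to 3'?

5'-AGGTGCTATGTCCCAATCTATGTACAGGGTGCATGAGCCCGT-3'

Forward primer AGGTGCTATGT is found on the top strand at positions 157–167.
The reverse primer's reverse complement is TGAGCCCGT, which matches the template at positions 190–198.
The product is the template from position 157 through 198 (42 bp).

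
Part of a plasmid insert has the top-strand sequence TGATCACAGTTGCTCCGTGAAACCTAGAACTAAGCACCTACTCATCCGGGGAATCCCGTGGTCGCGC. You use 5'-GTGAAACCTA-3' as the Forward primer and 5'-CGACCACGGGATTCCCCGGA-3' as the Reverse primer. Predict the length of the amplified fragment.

Forward primer GTGAAACCTA is found on the top strand at positions 17–26.
Reverse complement of the reverse primer: TCCGGGGAATCCCGTGGTCG. This occurs on the top strand at positions 45–64.
Product length = (reverse-primer end) − (forward-primer start) + 1 = 64 − 17 + 1 = 48 bp.

48 bp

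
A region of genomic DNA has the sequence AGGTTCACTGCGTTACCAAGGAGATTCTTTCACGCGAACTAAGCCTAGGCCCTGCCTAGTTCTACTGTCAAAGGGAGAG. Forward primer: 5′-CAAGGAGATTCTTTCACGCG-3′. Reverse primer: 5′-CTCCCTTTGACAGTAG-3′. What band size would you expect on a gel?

61 bp

The forward primer matches the template at positions 17–36.
Reverse complement of the reverse primer: CTACTGTCAAAGGGAG. This occurs on the top strand at positions 62–77.
Product length = (reverse-primer end) − (forward-primer start) + 1 = 77 − 17 + 1 = 61 bp.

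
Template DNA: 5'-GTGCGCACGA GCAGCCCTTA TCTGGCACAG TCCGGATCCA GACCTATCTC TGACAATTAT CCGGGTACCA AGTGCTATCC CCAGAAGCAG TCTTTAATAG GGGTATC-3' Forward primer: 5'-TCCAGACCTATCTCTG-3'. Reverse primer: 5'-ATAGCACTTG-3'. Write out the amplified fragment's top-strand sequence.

5'-TCCAGACCTATCTCTGACAATTATCCGGGTACCAAGTGCTAT-3'

Forward primer TCCAGACCTATCTCTG is found on the top strand at positions 37–52.
Reverse complement of the reverse primer: CAAGTGCTAT. This occurs on the top strand at positions 69–78.
The product is the template from position 37 through 78 (42 bp).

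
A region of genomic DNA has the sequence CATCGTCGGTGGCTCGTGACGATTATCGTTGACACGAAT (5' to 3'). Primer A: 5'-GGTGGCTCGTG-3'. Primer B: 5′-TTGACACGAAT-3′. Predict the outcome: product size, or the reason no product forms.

Primer A (GGTGGCTCGTG) matches the top strand at positions 8–18 (3' end points downstream).
Primer B (TTGACACGAAT) also matches the top strand directly, at positions 29–39 — its reverse complement ATTCGTGTCAA is not present.
Both primers anneal to the bottom strand with 3' ends pointing the same way, so neither can prime synthesis back toward the other.

No product — both primers anneal to the same strand and extend in the same direction.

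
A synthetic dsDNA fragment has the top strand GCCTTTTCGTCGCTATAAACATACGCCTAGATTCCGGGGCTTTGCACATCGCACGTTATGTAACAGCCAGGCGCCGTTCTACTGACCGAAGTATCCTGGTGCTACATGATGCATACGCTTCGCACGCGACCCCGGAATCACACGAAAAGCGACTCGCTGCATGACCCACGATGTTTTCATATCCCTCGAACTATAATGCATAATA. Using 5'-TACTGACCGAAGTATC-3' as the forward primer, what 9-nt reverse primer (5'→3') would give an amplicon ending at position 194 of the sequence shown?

5'-ATAGTTCGA-3'

The forward primer binds at positions 80–95; the product's 3' end on the top strand is position 194.
The reverse primer anneals to the top strand over positions 186–194, i.e. to TCGAACTAT.
Its sequence written 5'→3' is the reverse complement: ATAGTTCGA.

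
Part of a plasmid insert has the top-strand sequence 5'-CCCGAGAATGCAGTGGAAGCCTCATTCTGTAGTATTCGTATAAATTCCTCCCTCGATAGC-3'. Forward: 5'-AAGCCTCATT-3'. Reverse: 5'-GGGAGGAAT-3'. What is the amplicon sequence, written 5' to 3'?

5'-AAGCCTCATTCTGTAGTATTCGTATAAATTCCTCCC-3'

Scanning the template, AAGCCTCATT occurs at positions 17–26; this primer anneals to the bottom strand there with its 3' end pointing downstream.
Taking the reverse complement of GGGAGGAAT gives ATTCCTCCC, found at positions 44–52 on the template; the primer anneals here to the top strand with its 3' end pointing upstream.
The product is the template from position 17 through 52 (36 bp).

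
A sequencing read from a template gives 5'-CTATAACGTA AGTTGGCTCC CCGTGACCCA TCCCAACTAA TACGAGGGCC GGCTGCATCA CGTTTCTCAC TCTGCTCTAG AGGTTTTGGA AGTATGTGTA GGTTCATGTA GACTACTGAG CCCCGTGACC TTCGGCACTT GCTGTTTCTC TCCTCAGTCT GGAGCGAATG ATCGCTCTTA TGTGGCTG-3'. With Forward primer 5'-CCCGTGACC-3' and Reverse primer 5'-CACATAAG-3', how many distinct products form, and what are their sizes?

The forward primer CCCGTGACC matches the top strand at positions 20–28, 122–130.
The reverse primer's reverse complement is CTTATGTG, matching at positions 177–184.
Each forward site pairs with the reverse site to give a product ending at position 184: sizes 165, 63 bp.

Two products: 165 bp, 63 bp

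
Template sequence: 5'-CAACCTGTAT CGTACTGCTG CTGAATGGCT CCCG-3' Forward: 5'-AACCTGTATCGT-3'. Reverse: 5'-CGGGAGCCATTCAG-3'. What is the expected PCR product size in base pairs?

The forward primer matches the template at positions 2–13.
Reverse complement of the reverse primer: CTGAATGGCTCCCG. This occurs on the top strand at positions 21–34.
The product runs from position 2 to position 34, so its length is 34 − 2 + 1 = 33 bp.

33 bp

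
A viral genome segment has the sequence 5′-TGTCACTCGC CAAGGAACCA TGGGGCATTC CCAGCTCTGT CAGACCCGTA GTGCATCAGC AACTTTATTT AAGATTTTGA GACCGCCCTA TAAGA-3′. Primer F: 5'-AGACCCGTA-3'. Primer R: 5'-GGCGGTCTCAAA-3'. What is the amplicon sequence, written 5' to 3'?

5'-AGACCCGTAGTGCATCAGCAACTTTATTTAAGATTTTGAGACCGCC-3'

Forward primer AGACCCGTA is found on the top strand at positions 42–50.
Reverse complement of the reverse primer: TTTGAGACCGCC. This occurs on the top strand at positions 76–87.
The product is the template from position 42 through 87 (46 bp).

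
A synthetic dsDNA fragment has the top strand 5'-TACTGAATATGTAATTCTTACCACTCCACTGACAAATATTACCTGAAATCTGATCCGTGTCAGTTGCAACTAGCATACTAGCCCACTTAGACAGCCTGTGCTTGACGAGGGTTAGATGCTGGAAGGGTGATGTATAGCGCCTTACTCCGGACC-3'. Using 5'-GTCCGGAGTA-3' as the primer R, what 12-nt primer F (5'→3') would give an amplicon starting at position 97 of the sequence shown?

The reverse primer's reverse complement TACTCCGGAC matches the template at positions 143–152; the product starts at position 97.
The forward primer is identical to the top strand over positions 97–108: TGTGCTTGACGA.

5'-TGTGCTTGACGA-3'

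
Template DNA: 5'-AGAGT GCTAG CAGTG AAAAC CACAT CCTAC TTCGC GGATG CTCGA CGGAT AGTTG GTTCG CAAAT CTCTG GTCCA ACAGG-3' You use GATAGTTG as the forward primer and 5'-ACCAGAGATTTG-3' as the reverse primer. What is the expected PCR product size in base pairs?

The forward primer matches the template at positions 48–55.
Taking the reverse complement of ACCAGAGATTTG gives CAAATCTCTGGT, found at positions 61–72 on the template; the primer anneals here to the top strand with its 3' end pointing upstream.
The product runs from position 48 to position 72, so its length is 72 − 48 + 1 = 25 bp.

25 bp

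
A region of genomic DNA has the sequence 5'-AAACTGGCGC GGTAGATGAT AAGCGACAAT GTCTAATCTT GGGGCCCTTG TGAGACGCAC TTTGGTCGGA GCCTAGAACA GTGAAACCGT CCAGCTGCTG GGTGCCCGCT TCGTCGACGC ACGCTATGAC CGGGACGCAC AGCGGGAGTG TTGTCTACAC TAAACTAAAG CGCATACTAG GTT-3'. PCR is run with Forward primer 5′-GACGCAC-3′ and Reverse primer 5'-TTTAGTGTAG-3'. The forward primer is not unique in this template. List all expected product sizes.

The forward primer GACGCAC matches the top strand at positions 54–60, 116–122, 134–140.
The reverse primer's reverse complement is CTACACTAAA, matching at positions 155–164.
Each forward site pairs with the reverse site to give a product ending at position 164: sizes 111, 49, 31 bp.

111 bp, 49 bp, 31 bp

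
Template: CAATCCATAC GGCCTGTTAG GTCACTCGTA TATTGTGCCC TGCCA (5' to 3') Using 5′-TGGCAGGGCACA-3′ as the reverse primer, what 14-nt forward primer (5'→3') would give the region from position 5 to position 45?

The reverse primer's reverse complement TGTGCCCTGCCA matches the template at positions 34–45; the product starts at position 5.
The forward primer is identical to the top strand over positions 5–18: CCATACGGCCTGTT.

5'-CCATACGGCCTGTT-3'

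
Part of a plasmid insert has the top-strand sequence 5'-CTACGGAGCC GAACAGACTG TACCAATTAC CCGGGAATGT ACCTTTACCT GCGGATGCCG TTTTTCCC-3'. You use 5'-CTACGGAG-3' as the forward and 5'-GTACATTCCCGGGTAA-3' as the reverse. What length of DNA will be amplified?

42 bp

Forward primer CTACGGAG is found on the top strand at positions 1–8.
Taking the reverse complement of GTACATTCCCGGGTAA gives TTACCCGGGAATGTAC, found at positions 27–42 on the template; the primer anneals here to the top strand with its 3' end pointing upstream.
The product runs from position 1 to position 42, so its length is 42 − 1 + 1 = 42 bp.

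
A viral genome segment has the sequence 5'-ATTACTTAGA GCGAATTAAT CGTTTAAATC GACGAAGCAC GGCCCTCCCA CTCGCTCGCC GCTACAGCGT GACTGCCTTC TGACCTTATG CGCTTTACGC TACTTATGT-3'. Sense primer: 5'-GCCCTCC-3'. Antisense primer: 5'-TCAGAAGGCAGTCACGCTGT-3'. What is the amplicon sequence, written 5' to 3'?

5'-GCCCTCCCACTCGCTCGCCGCTACAGCGTGACTGCCTTCTGA-3'

Forward primer GCCCTCC is found on the top strand at positions 42–48.
The reverse primer's reverse complement is ACAGCGTGACTGCCTTCTGA, which matches the template at positions 64–83.
The product is the template from position 42 through 83 (42 bp).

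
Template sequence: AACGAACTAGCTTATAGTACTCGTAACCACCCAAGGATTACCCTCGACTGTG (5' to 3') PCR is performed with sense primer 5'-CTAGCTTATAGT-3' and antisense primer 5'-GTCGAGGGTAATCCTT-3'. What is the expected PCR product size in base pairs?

Scanning the template, CTAGCTTATAGT occurs at positions 7–18; this primer anneals to the bottom strand there with its 3' end pointing downstream.
The reverse primer's reverse complement is AAGGATTACCCTCGAC, which matches the template at positions 33–48.
The product runs from position 7 to position 48, so its length is 48 − 7 + 1 = 42 bp.

42 bp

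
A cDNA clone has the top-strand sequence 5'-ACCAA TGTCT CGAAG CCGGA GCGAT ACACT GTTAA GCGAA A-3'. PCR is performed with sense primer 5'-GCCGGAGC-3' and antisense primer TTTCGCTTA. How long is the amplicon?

Scanning the template, GCCGGAGC occurs at positions 15–22; this primer anneals to the bottom strand there with its 3' end pointing downstream.
Reverse complement of the reverse primer: TAAGCGAAA. This occurs on the top strand at positions 33–41.
Product length = (reverse-primer end) − (forward-primer start) + 1 = 41 − 15 + 1 = 27 bp.

27 bp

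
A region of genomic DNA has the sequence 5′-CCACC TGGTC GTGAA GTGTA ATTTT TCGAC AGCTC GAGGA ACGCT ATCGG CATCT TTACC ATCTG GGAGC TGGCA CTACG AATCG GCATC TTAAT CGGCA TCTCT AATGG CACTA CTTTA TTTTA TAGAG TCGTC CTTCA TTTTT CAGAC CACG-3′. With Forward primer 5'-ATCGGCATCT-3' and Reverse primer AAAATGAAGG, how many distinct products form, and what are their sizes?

The forward primer ATCGGCATCT matches the top strand at positions 46–55, 82–91, 94–103.
The reverse primer's reverse complement is CCTTCATTTT, matching at positions 135–144.
Each forward site pairs with the reverse site to give a product ending at position 144: sizes 99, 63, 51 bp.

Three products: 99 bp, 63 bp, 51 bp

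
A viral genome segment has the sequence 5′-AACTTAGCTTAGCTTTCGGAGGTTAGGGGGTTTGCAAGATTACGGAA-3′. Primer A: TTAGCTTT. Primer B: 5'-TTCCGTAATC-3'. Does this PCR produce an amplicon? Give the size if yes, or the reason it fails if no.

Primer A (TTAGCTTT) matches the top strand at positions 9–16; it acts as a forward primer.
Primer B's reverse complement is GATTACGGAA, matching the top strand at positions 38–47; it acts as a reverse primer.
The 3' ends face each other across positions 9–47, giving a 39 bp product.

Yes — a 39 bp product.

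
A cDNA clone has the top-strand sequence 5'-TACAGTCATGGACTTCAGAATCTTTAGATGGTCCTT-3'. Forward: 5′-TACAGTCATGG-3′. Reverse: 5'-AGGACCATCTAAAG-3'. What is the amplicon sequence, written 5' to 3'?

5'-TACAGTCATGGACTTCAGAATCTTTAGATGGTCCT-3'

Scanning the template, TACAGTCATGG occurs at positions 1–11; this primer anneals to the bottom strand there with its 3' end pointing downstream.
Reverse complement of the reverse primer: CTTTAGATGGTCCT. This occurs on the top strand at positions 22–35.
The product is the template from position 1 through 35 (35 bp).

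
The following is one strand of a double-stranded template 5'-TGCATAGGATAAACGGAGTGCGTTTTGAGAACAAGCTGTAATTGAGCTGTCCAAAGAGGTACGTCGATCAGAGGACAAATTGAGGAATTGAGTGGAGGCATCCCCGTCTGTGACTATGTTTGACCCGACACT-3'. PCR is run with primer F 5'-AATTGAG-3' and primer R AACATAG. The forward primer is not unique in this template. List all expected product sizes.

The forward primer AATTGAG matches the top strand at positions 40–46, 78–84, 86–92.
The reverse primer's reverse complement is CTATGTT, matching at positions 114–120.
Each forward site pairs with the reverse site to give a product ending at position 120: sizes 81, 43, 35 bp.

81 bp, 43 bp, 35 bp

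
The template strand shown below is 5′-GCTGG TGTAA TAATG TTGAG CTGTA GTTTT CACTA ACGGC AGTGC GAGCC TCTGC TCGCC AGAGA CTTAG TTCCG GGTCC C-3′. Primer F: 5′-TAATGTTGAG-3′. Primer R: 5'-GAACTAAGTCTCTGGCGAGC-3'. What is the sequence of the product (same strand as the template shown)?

5'-TAATGTTGAGCTGTAGTTTTCACTAACGGCAGTGCGAGCCTCTGCTCGCCAGAGACTTAGTTC-3'

Forward primer TAATGTTGAG is found on the top strand at positions 11–20.
The reverse primer's reverse complement is GCTCGCCAGAGACTTAGTTC, which matches the template at positions 54–73.
The product is the template from position 11 through 73 (63 bp).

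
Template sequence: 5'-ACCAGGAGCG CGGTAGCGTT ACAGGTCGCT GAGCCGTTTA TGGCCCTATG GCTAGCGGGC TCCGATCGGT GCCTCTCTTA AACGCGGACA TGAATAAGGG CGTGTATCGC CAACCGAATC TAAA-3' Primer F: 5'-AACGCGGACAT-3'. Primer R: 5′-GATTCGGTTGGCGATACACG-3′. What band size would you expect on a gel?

Forward primer AACGCGGACAT is found on the top strand at positions 81–91.
Reverse complement of the reverse primer: CGTGTATCGCCAACCGAATC. This occurs on the top strand at positions 101–120.
The product runs from position 81 to position 120, so its length is 120 − 81 + 1 = 40 bp.

40 bp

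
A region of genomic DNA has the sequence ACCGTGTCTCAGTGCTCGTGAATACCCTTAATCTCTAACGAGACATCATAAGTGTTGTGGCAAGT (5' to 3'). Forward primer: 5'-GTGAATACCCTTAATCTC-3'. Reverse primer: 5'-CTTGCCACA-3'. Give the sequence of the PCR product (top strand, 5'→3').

5'-GTGAATACCCTTAATCTCTAACGAGACATCATAAGTGTTGTGGCAAG-3'

Forward primer GTGAATACCCTTAATCTC is found on the top strand at positions 18–35.
Taking the reverse complement of CTTGCCACA gives TGTGGCAAG, found at positions 56–64 on the template; the primer anneals here to the top strand with its 3' end pointing upstream.
The product is the template from position 18 through 64 (47 bp).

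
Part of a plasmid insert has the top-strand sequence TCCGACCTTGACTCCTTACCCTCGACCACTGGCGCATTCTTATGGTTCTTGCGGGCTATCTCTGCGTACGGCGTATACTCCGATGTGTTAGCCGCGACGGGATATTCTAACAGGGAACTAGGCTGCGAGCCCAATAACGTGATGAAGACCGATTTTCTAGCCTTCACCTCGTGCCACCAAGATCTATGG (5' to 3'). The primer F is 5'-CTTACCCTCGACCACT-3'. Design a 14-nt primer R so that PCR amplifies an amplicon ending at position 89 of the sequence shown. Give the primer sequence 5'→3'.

5'-AACACATCGGAGTA-3'

The forward primer binds at positions 15–30; the product's 3' end on the top strand is position 89.
The reverse primer anneals to the top strand over positions 76–89, i.e. to TACTCCGATGTGTT.
Its sequence written 5'→3' is the reverse complement: AACACATCGGAGTA.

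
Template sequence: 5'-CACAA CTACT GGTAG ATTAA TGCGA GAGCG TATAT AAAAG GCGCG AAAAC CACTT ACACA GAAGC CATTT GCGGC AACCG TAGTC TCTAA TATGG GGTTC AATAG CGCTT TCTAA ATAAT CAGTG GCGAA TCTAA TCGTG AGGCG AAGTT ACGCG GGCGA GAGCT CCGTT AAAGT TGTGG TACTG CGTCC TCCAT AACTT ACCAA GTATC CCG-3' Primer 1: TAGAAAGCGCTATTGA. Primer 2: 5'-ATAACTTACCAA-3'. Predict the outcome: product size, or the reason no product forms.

No product — the primers' 3' ends point away from each other.

Primer 1 (TAGAAAGCGCTATTGA) has reverse complement TCAATAGCGCTTTCTA, which matches the top strand at positions 99–114; primer 1 anneals to the top strand there with its 3' end pointing upstream toward position 99.
Primer 2 (ATAACTTACCAA) matches the top strand directly at positions 194–205; it anneals to the bottom strand with its 3' end pointing downstream toward position 205.
The 3' ends diverge (primer 1 extends toward position 1, primer 2 toward position 213), so the primers never converge on a shared product.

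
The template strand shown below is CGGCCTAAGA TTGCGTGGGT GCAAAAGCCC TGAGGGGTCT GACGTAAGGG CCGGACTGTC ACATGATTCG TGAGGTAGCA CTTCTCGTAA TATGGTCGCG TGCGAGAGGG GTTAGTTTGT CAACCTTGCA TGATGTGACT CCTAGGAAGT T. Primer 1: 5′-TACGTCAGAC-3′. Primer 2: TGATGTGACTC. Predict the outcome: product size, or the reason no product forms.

No product — the primers' 3' ends point away from each other.

Primer 1 (TACGTCAGAC) has reverse complement GTCTGACGTA, which matches the top strand at positions 37–46; primer 1 anneals to the top strand there with its 3' end pointing upstream toward position 37.
Primer 2 (TGATGTGACTC) matches the top strand directly at positions 131–141; it anneals to the bottom strand with its 3' end pointing downstream toward position 141.
The 3' ends diverge (primer 1 extends toward position 1, primer 2 toward position 151), so the primers never converge on a shared product.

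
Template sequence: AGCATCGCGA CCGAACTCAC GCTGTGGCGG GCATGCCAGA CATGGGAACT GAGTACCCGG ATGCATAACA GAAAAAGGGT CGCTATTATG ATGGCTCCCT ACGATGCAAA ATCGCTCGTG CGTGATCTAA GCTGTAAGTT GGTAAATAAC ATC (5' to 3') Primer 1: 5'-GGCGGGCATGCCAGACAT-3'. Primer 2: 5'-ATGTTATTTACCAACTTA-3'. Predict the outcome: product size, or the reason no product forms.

Primer 1 (GGCGGGCATGCCAGACAT) matches the top strand at positions 26–43; it acts as a forward primer.
Primer 2's reverse complement is TAAGTTGGTAAATAACAT, matching the top strand at positions 135–152; it acts as a reverse primer.
The 3' ends face each other across positions 26–152, giving a 127 bp product.

Yes — a 127 bp product.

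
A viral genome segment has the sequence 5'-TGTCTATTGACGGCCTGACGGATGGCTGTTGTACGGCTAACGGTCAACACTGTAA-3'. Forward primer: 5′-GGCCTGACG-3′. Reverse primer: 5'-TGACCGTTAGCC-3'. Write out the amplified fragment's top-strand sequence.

5'-GGCCTGACGGATGGCTGTTGTACGGCTAACGGTCA-3'

The forward primer matches the template at positions 12–20.
Taking the reverse complement of TGACCGTTAGCC gives GGCTAACGGTCA, found at positions 35–46 on the template; the primer anneals here to the top strand with its 3' end pointing upstream.
The product is the template from position 12 through 46 (35 bp).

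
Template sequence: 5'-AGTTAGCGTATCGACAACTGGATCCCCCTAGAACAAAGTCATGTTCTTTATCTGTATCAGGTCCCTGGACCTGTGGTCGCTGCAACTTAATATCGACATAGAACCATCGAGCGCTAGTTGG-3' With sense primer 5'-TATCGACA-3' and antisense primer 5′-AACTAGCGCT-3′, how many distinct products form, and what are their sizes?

Two products: 111 bp, 29 bp

The forward primer TATCGACA matches the top strand at positions 9–16, 91–98.
The reverse primer's reverse complement is AGCGCTAGTT, matching at positions 110–119.
Each forward site pairs with the reverse site to give a product ending at position 119: sizes 111, 29 bp.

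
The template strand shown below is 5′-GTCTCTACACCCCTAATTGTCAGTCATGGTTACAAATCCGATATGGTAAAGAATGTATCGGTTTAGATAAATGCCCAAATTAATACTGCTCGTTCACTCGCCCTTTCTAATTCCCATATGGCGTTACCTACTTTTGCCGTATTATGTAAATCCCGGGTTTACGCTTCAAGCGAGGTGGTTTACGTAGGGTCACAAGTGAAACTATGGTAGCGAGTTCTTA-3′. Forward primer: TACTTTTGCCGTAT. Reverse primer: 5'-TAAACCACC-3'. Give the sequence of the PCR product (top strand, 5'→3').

The forward primer matches the template at positions 129–142.
The reverse primer's reverse complement is GGTGGTTTA, which matches the template at positions 174–182.
The product is the template from position 129 through 182 (54 bp).

5'-TACTTTTGCCGTATTATGTAAATCCCGGGTTTACGCTTCAAGCGAGGTGGTTTA-3'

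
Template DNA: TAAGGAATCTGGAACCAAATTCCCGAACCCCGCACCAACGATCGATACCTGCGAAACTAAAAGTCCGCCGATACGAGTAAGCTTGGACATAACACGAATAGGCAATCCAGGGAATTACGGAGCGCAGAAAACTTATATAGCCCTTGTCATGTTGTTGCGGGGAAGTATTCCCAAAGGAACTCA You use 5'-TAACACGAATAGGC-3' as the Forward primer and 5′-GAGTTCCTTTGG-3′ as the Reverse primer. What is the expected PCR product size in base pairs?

Scanning the template, TAACACGAATAGGC occurs at positions 90–103; this primer anneals to the bottom strand there with its 3' end pointing downstream.
The reverse primer's reverse complement is CCAAAGGAACTC, which matches the template at positions 171–182.
Product length = (reverse-primer end) − (forward-primer start) + 1 = 182 − 90 + 1 = 93 bp.

93 bp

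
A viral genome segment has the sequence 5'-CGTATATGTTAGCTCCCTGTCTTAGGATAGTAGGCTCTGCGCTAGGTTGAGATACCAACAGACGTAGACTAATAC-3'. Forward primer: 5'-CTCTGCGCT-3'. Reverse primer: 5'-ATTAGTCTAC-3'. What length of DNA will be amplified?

39 bp

Scanning the template, CTCTGCGCT occurs at positions 35–43; this primer anneals to the bottom strand there with its 3' end pointing downstream.
Reverse complement of the reverse primer: GTAGACTAAT. This occurs on the top strand at positions 64–73.
Product length = (reverse-primer end) − (forward-primer start) + 1 = 73 − 35 + 1 = 39 bp.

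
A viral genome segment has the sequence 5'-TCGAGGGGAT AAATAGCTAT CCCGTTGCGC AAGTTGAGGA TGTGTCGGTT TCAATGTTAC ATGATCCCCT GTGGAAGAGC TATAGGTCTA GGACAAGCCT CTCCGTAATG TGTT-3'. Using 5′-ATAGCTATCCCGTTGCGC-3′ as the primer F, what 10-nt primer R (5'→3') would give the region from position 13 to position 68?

The product's 3' end on the top strand is position 68.
The reverse primer anneals to the top strand over positions 59–68, i.e. to ACATGATCCC.
Its sequence written 5'→3' is the reverse complement: GGGATCATGT.

5'-GGGATCATGT-3'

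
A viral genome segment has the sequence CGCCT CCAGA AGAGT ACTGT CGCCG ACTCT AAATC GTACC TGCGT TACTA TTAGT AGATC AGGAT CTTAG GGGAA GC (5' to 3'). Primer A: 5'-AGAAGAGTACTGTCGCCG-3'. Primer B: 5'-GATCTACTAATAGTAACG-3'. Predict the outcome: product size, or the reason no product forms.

Primer A (AGAAGAGTACTGTCGCCG) matches the top strand at positions 8–25; it acts as a forward primer.
Primer B's reverse complement is CGTTACTATTAGTAGATC, matching the top strand at positions 43–60; it acts as a reverse primer.
The 3' ends face each other across positions 8–60, giving a 53 bp product.

Yes — a 53 bp product.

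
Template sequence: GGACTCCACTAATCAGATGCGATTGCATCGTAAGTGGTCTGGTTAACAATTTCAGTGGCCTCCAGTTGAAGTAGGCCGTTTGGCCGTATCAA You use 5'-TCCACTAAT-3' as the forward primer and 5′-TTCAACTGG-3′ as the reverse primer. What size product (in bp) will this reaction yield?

66 bp

Scanning the template, TCCACTAAT occurs at positions 5–13; this primer anneals to the bottom strand there with its 3' end pointing downstream.
Taking the reverse complement of TTCAACTGG gives CCAGTTGAA, found at positions 62–70 on the template; the primer anneals here to the top strand with its 3' end pointing upstream.
Amplicon spans positions 5–70: 66 bp.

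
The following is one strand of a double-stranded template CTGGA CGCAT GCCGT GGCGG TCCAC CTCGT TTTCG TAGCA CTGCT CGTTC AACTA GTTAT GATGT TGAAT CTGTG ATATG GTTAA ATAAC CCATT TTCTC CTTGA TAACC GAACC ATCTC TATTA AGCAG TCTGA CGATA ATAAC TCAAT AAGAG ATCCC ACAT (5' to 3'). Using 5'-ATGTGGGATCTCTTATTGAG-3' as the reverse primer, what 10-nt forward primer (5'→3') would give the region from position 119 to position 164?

5'-TCTATTAAGC-3'

The reverse primer's reverse complement CTCAATAAGAGATCCCACAT matches the template at positions 145–164; the product starts at position 119.
The forward primer is identical to the top strand over positions 119–128: TCTATTAAGC.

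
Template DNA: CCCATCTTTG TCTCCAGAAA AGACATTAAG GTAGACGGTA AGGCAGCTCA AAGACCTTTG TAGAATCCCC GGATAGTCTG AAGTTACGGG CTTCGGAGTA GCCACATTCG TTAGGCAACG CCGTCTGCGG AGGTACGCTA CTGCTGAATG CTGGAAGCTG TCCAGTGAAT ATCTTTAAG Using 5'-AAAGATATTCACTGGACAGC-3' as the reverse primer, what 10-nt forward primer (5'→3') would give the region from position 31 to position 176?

5'-GTAGACGGTA-3'

The reverse primer's reverse complement GCTGTCCAGTGAATATCTTT matches the template at positions 157–176; the product starts at position 31.
The forward primer is identical to the top strand over positions 31–40: GTAGACGGTA.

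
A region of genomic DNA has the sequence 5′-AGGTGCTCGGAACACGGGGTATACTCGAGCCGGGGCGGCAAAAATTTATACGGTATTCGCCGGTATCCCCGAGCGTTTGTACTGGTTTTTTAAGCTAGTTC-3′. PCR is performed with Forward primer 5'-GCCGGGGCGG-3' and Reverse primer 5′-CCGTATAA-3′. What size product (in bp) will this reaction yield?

25 bp

Scanning the template, GCCGGGGCGG occurs at positions 29–38; this primer anneals to the bottom strand there with its 3' end pointing downstream.
Reverse complement of the reverse primer: TTATACGG. This occurs on the top strand at positions 46–53.
Amplicon spans positions 29–53: 25 bp.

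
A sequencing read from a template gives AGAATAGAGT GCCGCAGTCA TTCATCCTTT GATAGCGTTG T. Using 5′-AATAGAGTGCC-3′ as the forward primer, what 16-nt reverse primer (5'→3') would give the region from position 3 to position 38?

The product's 3' end on the top strand is position 38.
The reverse primer anneals to the top strand over positions 23–38, i.e. to CATCCTTTGATAGCGT.
Its sequence written 5'→3' is the reverse complement: ACGCTATCAAAGGATG.

5'-ACGCTATCAAAGGATG-3'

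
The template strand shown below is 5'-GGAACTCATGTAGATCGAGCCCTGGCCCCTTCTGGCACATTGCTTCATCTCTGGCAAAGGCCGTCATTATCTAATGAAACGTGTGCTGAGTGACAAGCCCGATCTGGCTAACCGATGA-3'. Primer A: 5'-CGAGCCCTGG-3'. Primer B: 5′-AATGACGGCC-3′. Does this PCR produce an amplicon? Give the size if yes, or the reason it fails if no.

Primer A (CGAGCCCTGG) matches the top strand at positions 16–25; it acts as a forward primer.
Primer B's reverse complement is GGCCGTCATT, matching the top strand at positions 59–68; it acts as a reverse primer.
The 3' ends face each other across positions 16–68, giving a 53 bp product.

Yes — a 53 bp product.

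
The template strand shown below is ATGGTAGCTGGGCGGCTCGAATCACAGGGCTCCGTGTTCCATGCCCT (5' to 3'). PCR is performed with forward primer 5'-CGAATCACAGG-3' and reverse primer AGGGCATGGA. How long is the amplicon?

30 bp

Scanning the template, CGAATCACAGG occurs at positions 18–28; this primer anneals to the bottom strand there with its 3' end pointing downstream.
Reverse complement of the reverse primer: TCCATGCCCT. This occurs on the top strand at positions 38–47.
The product runs from position 18 to position 47, so its length is 47 − 18 + 1 = 30 bp.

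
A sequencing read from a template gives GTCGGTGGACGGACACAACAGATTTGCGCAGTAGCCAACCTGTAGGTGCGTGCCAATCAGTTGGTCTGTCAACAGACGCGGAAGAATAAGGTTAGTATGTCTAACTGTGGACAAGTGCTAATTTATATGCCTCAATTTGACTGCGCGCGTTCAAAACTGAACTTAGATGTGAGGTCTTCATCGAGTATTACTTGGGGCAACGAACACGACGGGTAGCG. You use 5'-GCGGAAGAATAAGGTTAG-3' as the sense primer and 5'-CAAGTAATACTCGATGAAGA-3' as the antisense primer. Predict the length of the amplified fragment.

Forward primer GCGGAAGAATAAGGTTAG is found on the top strand at positions 78–95.
The reverse primer's reverse complement is TCTTCATCGAGTATTACTTG, which matches the template at positions 175–194.
Product length = (reverse-primer end) − (forward-primer start) + 1 = 194 − 78 + 1 = 117 bp.

117 bp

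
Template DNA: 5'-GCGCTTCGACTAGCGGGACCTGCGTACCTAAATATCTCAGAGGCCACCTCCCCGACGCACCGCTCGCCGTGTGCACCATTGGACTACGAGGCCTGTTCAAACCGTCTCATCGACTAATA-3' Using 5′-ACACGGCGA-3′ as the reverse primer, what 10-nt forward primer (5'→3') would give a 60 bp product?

The reverse primer's reverse complement TCGCCGTGT matches the template at positions 64–72, so the product ends at position 72.
A 60 bp product then starts at position 72 − 60 + 1 = 13.
The forward primer is identical to the top strand there: GCGGGACCTG.

5'-GCGGGACCTG-3'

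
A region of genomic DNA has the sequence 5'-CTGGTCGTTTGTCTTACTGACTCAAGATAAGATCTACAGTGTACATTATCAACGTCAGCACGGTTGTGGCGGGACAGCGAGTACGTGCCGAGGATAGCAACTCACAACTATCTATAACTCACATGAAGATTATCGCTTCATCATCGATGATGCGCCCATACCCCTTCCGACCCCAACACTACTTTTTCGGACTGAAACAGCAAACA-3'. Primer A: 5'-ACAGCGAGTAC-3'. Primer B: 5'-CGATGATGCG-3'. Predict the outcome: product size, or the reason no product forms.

Primer A (ACAGCGAGTAC) matches the top strand at positions 74–84 (3' end points downstream).
Primer B (CGATGATGCG) also matches the top strand directly, at positions 145–154 — its reverse complement CGCATCATCG is not present.
Both primers anneal to the bottom strand with 3' ends pointing the same way, so neither can prime synthesis back toward the other.

No product — both primers anneal to the same strand and extend in the same direction.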